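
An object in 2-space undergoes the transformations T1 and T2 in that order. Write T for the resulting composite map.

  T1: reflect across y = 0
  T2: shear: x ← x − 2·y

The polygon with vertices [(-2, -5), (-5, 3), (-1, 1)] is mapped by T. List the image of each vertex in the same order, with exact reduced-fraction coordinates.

image vertices: (-12, 5), (1, -3), (1, -1)

T1 reflect across y = 0: (-2, -5) → (-2, 5); (-5, 3) → (-5, -3); (-1, 1) → (-1, -1)
T2 shear: x ← x − 2·y: (-2, 5) → (-12, 5); (-5, -3) → (1, -3); (-1, -1) → (1, -1)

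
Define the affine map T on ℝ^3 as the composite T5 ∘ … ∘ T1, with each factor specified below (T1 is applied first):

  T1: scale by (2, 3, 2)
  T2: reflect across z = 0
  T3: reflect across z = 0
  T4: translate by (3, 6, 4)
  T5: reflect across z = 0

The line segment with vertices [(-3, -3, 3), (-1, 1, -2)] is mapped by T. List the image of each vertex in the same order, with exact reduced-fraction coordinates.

T1 scale by (2, 3, 2): (-3, -3, 3) → (-6, -9, 6); (-1, 1, -2) → (-2, 3, -4)
T2 reflect across z = 0: (-6, -9, 6) → (-6, -9, -6); (-2, 3, -4) → (-2, 3, 4)
T3 reflect across z = 0: (-6, -9, -6) → (-6, -9, 6); (-2, 3, 4) → (-2, 3, -4)
T4 translate by (3, 6, 4): (-6, -9, 6) → (-3, -3, 10); (-2, 3, -4) → (1, 9, 0)
T5 reflect across z = 0: (-3, -3, 10) → (-3, -3, -10); (1, 9, 0) → (1, 9, 0)

image vertices: (-3, -3, -10), (1, 9, 0)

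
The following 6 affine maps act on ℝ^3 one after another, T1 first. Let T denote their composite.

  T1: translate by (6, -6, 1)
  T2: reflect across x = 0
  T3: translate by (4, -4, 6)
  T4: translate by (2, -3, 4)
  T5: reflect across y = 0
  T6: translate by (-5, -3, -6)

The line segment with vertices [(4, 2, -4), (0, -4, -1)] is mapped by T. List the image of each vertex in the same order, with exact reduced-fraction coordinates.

image vertices: (-9, 8, 1), (-5, 14, 4)

T1 translate by (6, -6, 1): (4, 2, -4) → (10, -4, -3); (0, -4, -1) → (6, -10, 0)
T2 reflect across x = 0: (10, -4, -3) → (-10, -4, -3); (6, -10, 0) → (-6, -10, 0)
T3 translate by (4, -4, 6): (-10, -4, -3) → (-6, -8, 3); (-6, -10, 0) → (-2, -14, 6)
T4 translate by (2, -3, 4): (-6, -8, 3) → (-4, -11, 7); (-2, -14, 6) → (0, -17, 10)
T5 reflect across y = 0: (-4, -11, 7) → (-4, 11, 7); (0, -17, 10) → (0, 17, 10)
T6 translate by (-5, -3, -6): (-4, 11, 7) → (-9, 8, 1); (0, 17, 10) → (-5, 14, 4)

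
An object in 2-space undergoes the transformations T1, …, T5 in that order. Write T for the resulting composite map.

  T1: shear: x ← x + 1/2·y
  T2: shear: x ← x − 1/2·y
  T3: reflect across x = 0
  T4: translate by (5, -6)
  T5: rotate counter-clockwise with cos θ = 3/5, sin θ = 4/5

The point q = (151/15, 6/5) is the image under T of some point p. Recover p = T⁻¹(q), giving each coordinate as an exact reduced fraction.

p = (-2, -4/3)

T1 = [1 1/2 0; 0 1 0; 0 0 1]
T2·T1 = [1 0 0; 0 1 0; 0 0 1]
T3·…·T1 = [-1 0 0; 0 1 0; 0 0 1]
T4·…·T1 = [-1 0 5; 0 1 -6; 0 0 1]
T5·…·T1 = [-3/5 -4/5 39/5; -4/5 3/5 2/5; 0 0 1]
det M = -1; M⁻¹ = [-3/5 -4/5 5; -4/5 3/5 6; 0 0 1]
M⁻¹ · (151/15, 6/5)ᵀ = (-2, -4/3)ᵀ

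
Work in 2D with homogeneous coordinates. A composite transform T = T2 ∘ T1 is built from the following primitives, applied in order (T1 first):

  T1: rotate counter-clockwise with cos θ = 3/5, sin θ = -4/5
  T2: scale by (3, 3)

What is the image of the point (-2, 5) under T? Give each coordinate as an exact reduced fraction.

T(p) = (42/5, 69/5)

T1 rotate counter-clockwise with cos θ = 3/5, sin θ = -4/5: (-2, 5) → (14/5, 23/5)
T2 scale by (3, 3): (14/5, 23/5) → (42/5, 69/5)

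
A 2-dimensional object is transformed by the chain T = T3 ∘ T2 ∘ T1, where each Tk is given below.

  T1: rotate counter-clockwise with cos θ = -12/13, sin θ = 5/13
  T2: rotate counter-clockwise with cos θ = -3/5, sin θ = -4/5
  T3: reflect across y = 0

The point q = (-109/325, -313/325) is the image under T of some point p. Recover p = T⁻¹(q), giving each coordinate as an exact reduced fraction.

p = (1/5, 1)

T1 = [-12/13 -5/13 0; 5/13 -12/13 0; 0 0 1]
T2·T1 = [56/65 -33/65 0; 33/65 56/65 0; 0 0 1]
T3·…·T1 = [56/65 -33/65 0; -33/65 -56/65 0; 0 0 1]
det M = -1; M⁻¹ = [56/65 -33/65 0; -33/65 -56/65 0; 0 0 1]
M⁻¹ · (-109/325, -313/325)ᵀ = (1/5, 1)ᵀ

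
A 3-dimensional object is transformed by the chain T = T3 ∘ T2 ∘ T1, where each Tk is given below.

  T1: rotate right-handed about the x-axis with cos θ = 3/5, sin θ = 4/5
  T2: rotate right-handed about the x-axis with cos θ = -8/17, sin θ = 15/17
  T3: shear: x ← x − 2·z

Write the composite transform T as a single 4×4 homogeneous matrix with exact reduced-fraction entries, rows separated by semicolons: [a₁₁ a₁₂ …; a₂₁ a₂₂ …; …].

T1 = [1 0 0 0; 0 3/5 -4/5 0; 0 4/5 3/5 0; 0 0 0 1]
T2·T1 = [1 0 0 0; 0 -84/85 -13/85 0; 0 13/85 -84/85 0; 0 0 0 1]
T3·…·T1 = [1 -26/85 168/85 0; 0 -84/85 -13/85 0; 0 13/85 -84/85 0; 0 0 0 1]

T = [1 -26/85 168/85 0; 0 -84/85 -13/85 0; 0 13/85 -84/85 0; 0 0 0 1]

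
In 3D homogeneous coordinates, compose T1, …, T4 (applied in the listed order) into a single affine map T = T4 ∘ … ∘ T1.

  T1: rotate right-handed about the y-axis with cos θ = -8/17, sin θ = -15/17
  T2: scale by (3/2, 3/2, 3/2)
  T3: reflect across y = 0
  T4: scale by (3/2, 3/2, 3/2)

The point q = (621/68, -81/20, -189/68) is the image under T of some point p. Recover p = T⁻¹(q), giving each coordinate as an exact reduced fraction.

p = (-3, 9/5, -3)

T1 = [-8/17 0 -15/17 0; 0 1 0 0; 15/17 0 -8/17 0; 0 0 0 1]
T2·T1 = [-12/17 0 -45/34 0; 0 3/2 0 0; 45/34 0 -12/17 0; 0 0 0 1]
T3·…·T1 = [-12/17 0 -45/34 0; 0 -3/2 0 0; 45/34 0 -12/17 0; 0 0 0 1]
T4·…·T1 = [-18/17 0 -135/68 0; 0 -9/4 0 0; 135/68 0 -18/17 0; 0 0 0 1]
det M = -729/64; M⁻¹ = [-32/153 0 20/51 0; 0 -4/9 0 0; -20/51 0 -32/153 0; 0 0 0 1]
M⁻¹ · (621/68, -81/20, -189/68)ᵀ = (-3, 9/5, -3)ᵀ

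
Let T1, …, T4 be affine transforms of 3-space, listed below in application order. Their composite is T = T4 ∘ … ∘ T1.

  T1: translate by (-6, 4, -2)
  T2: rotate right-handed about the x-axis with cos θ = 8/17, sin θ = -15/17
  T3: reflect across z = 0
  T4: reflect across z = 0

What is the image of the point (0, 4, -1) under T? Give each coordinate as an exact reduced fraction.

T(p) = (-6, 19/17, -144/17)

T1 translate by (-6, 4, -2): (0, 4, -1) → (-6, 8, -3)
T2 rotate right-handed about the x-axis with cos θ = 8/17, sin θ = -15/17: (-6, 8, -3) → (-6, 19/17, -144/17)
T3 reflect across z = 0: (-6, 19/17, -144/17) → (-6, 19/17, 144/17)
T4 reflect across z = 0: (-6, 19/17, 144/17) → (-6, 19/17, -144/17)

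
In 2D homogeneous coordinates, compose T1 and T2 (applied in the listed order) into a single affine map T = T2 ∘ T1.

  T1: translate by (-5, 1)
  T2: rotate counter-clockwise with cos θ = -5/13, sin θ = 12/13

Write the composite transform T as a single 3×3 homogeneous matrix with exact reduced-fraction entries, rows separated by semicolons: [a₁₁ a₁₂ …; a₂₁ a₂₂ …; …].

T1 = [1 0 -5; 0 1 1; 0 0 1]
T2·T1 = [-5/13 -12/13 1; 12/13 -5/13 -5; 0 0 1]

T = [-5/13 -12/13 1; 12/13 -5/13 -5; 0 0 1]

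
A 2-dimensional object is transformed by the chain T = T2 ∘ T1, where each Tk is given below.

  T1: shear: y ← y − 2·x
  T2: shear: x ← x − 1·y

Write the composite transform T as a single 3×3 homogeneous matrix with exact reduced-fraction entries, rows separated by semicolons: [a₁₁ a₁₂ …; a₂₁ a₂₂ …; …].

T = [3 -1 0; -2 1 0; 0 0 1]

T1 = [1 0 0; -2 1 0; 0 0 1]
T2·T1 = [3 -1 0; -2 1 0; 0 0 1]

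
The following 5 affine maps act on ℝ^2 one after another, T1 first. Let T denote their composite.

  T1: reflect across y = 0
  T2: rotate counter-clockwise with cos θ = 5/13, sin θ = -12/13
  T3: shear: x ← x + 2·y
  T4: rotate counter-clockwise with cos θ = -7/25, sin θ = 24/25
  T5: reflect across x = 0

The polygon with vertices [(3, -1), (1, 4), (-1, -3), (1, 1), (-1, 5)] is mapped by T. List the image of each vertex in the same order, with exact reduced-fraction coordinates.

image vertices: (-989/325, -623/325), (-1517/325, -2344/325), (1243/325, 1851/325), (-139/65, -173/65), (-73/25, -161/25)

T1 reflect across y = 0: (3, -1) → (3, 1); (1, 4) → (1, -4); (-1, -3) → (-1, 3); (1, 1) → (1, -1); (-1, 5) → (-1, -5)
T2 rotate counter-clockwise with cos θ = 5/13, sin θ = -12/13: (3, 1) → (27/13, -31/13); (1, -4) → (-43/13, -32/13); (-1, 3) → (31/13, 27/13); (1, -1) → (-7/13, -17/13); (-1, -5) → (-5, -1)
T3 shear: x ← x + 2·y: (27/13, -31/13) → (-35/13, -31/13); (-43/13, -32/13) → (-107/13, -32/13); (31/13, 27/13) → (85/13, 27/13); (-7/13, -17/13) → (-41/13, -17/13); (-5, -1) → (-7, -1)
T4 rotate counter-clockwise with cos θ = -7/25, sin θ = 24/25: (-35/13, -31/13) → (989/325, -623/325); (-107/13, -32/13) → (1517/325, -2344/325); (85/13, 27/13) → (-1243/325, 1851/325); (-41/13, -17/13) → (139/65, -173/65); (-7, -1) → (73/25, -161/25)
T5 reflect across x = 0: (989/325, -623/325) → (-989/325, -623/325); (1517/325, -2344/325) → (-1517/325, -2344/325); (-1243/325, 1851/325) → (1243/325, 1851/325); (139/65, -173/65) → (-139/65, -173/65); (73/25, -161/25) → (-73/25, -161/25)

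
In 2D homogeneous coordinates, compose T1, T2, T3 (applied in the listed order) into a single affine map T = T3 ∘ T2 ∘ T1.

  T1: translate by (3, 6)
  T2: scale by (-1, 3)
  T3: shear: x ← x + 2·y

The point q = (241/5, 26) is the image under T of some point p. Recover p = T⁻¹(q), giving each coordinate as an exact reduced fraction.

T1 = [1 0 3; 0 1 6; 0 0 1]
T2·T1 = [-1 0 -3; 0 3 18; 0 0 1]
T3·…·T1 = [-1 6 33; 0 3 18; 0 0 1]
det M = -3; M⁻¹ = [-1 2 -3; 0 1/3 -6; 0 0 1]
M⁻¹ · (241/5, 26)ᵀ = (4/5, 8/3)ᵀ

p = (4/5, 8/3)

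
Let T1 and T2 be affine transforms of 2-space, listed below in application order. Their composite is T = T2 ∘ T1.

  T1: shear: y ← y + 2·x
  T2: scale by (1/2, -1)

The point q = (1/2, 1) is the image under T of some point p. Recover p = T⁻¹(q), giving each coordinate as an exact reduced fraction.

T1 = [1 0 0; 2 1 0; 0 0 1]
T2·T1 = [1/2 0 0; -2 -1 0; 0 0 1]
det M = -1/2; M⁻¹ = [2 0 0; -4 -1 0; 0 0 1]
M⁻¹ · (1/2, 1)ᵀ = (1, -3)ᵀ

p = (1, -3)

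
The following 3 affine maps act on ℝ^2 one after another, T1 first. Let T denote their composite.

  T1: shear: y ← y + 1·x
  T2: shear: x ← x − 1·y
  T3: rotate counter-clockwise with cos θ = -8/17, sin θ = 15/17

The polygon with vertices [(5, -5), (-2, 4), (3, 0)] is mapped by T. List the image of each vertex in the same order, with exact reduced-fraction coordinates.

T1 shear: y ← y + 1·x: (5, -5) → (5, 0); (-2, 4) → (-2, 2); (3, 0) → (3, 3)
T2 shear: x ← x − 1·y: (5, 0) → (5, 0); (-2, 2) → (-4, 2); (3, 3) → (0, 3)
T3 rotate counter-clockwise with cos θ = -8/17, sin θ = 15/17: (5, 0) → (-40/17, 75/17); (-4, 2) → (2/17, -76/17); (0, 3) → (-45/17, -24/17)

image vertices: (-40/17, 75/17), (2/17, -76/17), (-45/17, -24/17)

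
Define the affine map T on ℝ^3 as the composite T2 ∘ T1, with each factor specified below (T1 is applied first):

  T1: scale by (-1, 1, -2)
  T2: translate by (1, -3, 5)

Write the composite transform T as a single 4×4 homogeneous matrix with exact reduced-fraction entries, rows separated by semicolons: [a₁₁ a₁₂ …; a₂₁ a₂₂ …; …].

T1 = [-1 0 0 0; 0 1 0 0; 0 0 -2 0; 0 0 0 1]
T2·T1 = [-1 0 0 1; 0 1 0 -3; 0 0 -2 5; 0 0 0 1]

T = [-1 0 0 1; 0 1 0 -3; 0 0 -2 5; 0 0 0 1]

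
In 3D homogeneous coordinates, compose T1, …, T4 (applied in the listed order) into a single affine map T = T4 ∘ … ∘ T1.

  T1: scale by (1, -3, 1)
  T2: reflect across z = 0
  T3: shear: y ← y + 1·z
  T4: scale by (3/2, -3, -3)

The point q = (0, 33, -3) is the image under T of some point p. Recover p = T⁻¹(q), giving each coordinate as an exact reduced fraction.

T1 = [1 0 0 0; 0 -3 0 0; 0 0 1 0; 0 0 0 1]
T2·T1 = [1 0 0 0; 0 -3 0 0; 0 0 -1 0; 0 0 0 1]
T3·…·T1 = [1 0 0 0; 0 -3 -1 0; 0 0 -1 0; 0 0 0 1]
T4·…·T1 = [3/2 0 0 0; 0 9 3 0; 0 0 3 0; 0 0 0 1]
det M = 81/2; M⁻¹ = [2/3 0 0 0; 0 1/9 -1/9 0; 0 0 1/3 0; 0 0 0 1]
M⁻¹ · (0, 33, -3)ᵀ = (0, 4, -1)ᵀ

p = (0, 4, -1)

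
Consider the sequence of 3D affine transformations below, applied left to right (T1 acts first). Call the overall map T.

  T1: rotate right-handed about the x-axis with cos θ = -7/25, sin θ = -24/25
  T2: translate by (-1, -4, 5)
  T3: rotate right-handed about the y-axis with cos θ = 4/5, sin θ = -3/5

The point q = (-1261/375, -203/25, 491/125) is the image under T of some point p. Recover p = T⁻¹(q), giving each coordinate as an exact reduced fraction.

p = (2/3, 1, -4)

T1 = [1 0 0 0; 0 -7/25 24/25 0; 0 -24/25 -7/25 0; 0 0 0 1]
T2·T1 = [1 0 0 -1; 0 -7/25 24/25 -4; 0 -24/25 -7/25 5; 0 0 0 1]
T3·…·T1 = [4/5 72/125 21/125 -19/5; 0 -7/25 24/25 -4; 3/5 -96/125 -28/125 17/5; 0 0 0 1]
det M = 1; M⁻¹ = [4/5 0 3/5 1; 72/125 -7/25 -96/125 92/25; 21/125 24/25 -28/125 131/25; 0 0 0 1]
M⁻¹ · (-1261/375, -203/25, 491/125)ᵀ = (2/3, 1, -4)ᵀ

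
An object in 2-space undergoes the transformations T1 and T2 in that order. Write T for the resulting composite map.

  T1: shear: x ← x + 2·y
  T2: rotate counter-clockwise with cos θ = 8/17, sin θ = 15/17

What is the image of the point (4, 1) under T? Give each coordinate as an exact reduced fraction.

T(p) = (33/17, 98/17)

T1 shear: x ← x + 2·y: (4, 1) → (6, 1)
T2 rotate counter-clockwise with cos θ = 8/17, sin θ = 15/17: (6, 1) → (33/17, 98/17)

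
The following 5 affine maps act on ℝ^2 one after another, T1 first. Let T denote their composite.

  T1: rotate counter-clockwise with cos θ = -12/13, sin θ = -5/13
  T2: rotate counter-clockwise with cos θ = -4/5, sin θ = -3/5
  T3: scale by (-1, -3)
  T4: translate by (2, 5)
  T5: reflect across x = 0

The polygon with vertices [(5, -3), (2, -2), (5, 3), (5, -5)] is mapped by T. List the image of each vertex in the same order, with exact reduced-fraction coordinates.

image vertices: (203/65, -218/65), (48/65, 187/65), (-133/65, -812/65), (63/13, -4/13)

T1 rotate counter-clockwise with cos θ = -12/13, sin θ = -5/13: (5, -3) → (-75/13, 11/13); (2, -2) → (-34/13, 14/13); (5, 3) → (-45/13, -61/13); (5, -5) → (-85/13, 35/13)
T2 rotate counter-clockwise with cos θ = -4/5, sin θ = -3/5: (-75/13, 11/13) → (333/65, 181/65); (-34/13, 14/13) → (178/65, 46/65); (-45/13, -61/13) → (-3/65, 379/65); (-85/13, 35/13) → (89/13, 23/13)
T3 scale by (-1, -3): (333/65, 181/65) → (-333/65, -543/65); (178/65, 46/65) → (-178/65, -138/65); (-3/65, 379/65) → (3/65, -1137/65); (89/13, 23/13) → (-89/13, -69/13)
T4 translate by (2, 5): (-333/65, -543/65) → (-203/65, -218/65); (-178/65, -138/65) → (-48/65, 187/65); (3/65, -1137/65) → (133/65, -812/65); (-89/13, -69/13) → (-63/13, -4/13)
T5 reflect across x = 0: (-203/65, -218/65) → (203/65, -218/65); (-48/65, 187/65) → (48/65, 187/65); (133/65, -812/65) → (-133/65, -812/65); (-63/13, -4/13) → (63/13, -4/13)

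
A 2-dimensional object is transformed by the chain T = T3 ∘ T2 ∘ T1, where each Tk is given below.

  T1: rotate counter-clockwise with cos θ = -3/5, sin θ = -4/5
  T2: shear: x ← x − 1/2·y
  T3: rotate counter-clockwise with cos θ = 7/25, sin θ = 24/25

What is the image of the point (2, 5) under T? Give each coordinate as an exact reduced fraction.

T1 rotate counter-clockwise with cos θ = -3/5, sin θ = -4/5: (2, 5) → (14/5, -23/5)
T2 shear: x ← x − 1/2·y: (14/5, -23/5) → (51/10, -23/5)
T3 rotate counter-clockwise with cos θ = 7/25, sin θ = 24/25: (51/10, -23/5) → (1461/250, 451/125)

T(p) = (1461/250, 451/125)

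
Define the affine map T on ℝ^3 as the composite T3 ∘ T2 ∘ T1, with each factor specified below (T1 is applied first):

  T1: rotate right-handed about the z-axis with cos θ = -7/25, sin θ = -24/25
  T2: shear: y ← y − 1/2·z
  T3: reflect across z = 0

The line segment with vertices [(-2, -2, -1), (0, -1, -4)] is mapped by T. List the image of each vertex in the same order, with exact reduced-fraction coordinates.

T1 rotate right-handed about the z-axis with cos θ = -7/25, sin θ = -24/25: (-2, -2, -1) → (-34/25, 62/25, -1); (0, -1, -4) → (-24/25, 7/25, -4)
T2 shear: y ← y − 1/2·z: (-34/25, 62/25, -1) → (-34/25, 149/50, -1); (-24/25, 7/25, -4) → (-24/25, 57/25, -4)
T3 reflect across z = 0: (-34/25, 149/50, -1) → (-34/25, 149/50, 1); (-24/25, 57/25, -4) → (-24/25, 57/25, 4)

image vertices: (-34/25, 149/50, 1), (-24/25, 57/25, 4)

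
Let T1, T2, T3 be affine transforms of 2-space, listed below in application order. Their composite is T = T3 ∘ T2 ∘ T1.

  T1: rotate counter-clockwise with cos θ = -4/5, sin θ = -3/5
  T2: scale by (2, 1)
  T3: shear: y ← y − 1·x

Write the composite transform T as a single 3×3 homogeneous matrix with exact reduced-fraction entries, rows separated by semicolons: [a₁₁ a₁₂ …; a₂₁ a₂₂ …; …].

T = [-8/5 6/5 0; 1 -2 0; 0 0 1]

T1 = [-4/5 3/5 0; -3/5 -4/5 0; 0 0 1]
T2·T1 = [-8/5 6/5 0; -3/5 -4/5 0; 0 0 1]
T3·…·T1 = [-8/5 6/5 0; 1 -2 0; 0 0 1]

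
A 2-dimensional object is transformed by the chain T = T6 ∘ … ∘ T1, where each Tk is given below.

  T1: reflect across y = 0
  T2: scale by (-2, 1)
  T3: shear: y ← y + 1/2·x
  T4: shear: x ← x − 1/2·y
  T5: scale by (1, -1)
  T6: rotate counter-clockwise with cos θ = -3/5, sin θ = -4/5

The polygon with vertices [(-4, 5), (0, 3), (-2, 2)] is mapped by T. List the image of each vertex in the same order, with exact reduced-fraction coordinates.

image vertices: (-43/10, -37/5), (3/2, -3), (-12/5, -16/5)

T1 reflect across y = 0: (-4, 5) → (-4, -5); (0, 3) → (0, -3); (-2, 2) → (-2, -2)
T2 scale by (-2, 1): (-4, -5) → (8, -5); (0, -3) → (0, -3); (-2, -2) → (4, -2)
T3 shear: y ← y + 1/2·x: (8, -5) → (8, -1); (0, -3) → (0, -3); (4, -2) → (4, 0)
T4 shear: x ← x − 1/2·y: (8, -1) → (17/2, -1); (0, -3) → (3/2, -3); (4, 0) → (4, 0)
T5 scale by (1, -1): (17/2, -1) → (17/2, 1); (3/2, -3) → (3/2, 3); (4, 0) → (4, 0)
T6 rotate counter-clockwise with cos θ = -3/5, sin θ = -4/5: (17/2, 1) → (-43/10, -37/5); (3/2, 3) → (3/2, -3); (4, 0) → (-12/5, -16/5)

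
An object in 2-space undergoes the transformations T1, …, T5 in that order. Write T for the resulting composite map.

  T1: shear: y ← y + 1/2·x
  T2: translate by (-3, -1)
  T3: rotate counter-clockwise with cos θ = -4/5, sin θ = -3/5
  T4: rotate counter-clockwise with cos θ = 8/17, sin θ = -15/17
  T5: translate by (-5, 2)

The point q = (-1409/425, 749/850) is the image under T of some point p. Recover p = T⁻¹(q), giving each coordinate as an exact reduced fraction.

T1 = [1 0 0; 1/2 1 0; 0 0 1]
T2·T1 = [1 0 -3; 1/2 1 -1; 0 0 1]
T3·…·T1 = [-1/2 3/5 9/5; -1 -4/5 13/5; 0 0 1]
T4·…·T1 = [-19/17 -36/85 267/85; -1/34 -77/85 -31/85; 0 0 1]
T5·…·T1 = [-19/17 -36/85 -158/85; -1/34 -77/85 139/85; 0 0 1]
det M = 1; M⁻¹ = [-77/85 36/85 -202/85; 1/34 -19/17 32/17; 0 0 1]
M⁻¹ · (-1409/425, 749/850)ᵀ = (1, 4/5)ᵀ

p = (1, 4/5)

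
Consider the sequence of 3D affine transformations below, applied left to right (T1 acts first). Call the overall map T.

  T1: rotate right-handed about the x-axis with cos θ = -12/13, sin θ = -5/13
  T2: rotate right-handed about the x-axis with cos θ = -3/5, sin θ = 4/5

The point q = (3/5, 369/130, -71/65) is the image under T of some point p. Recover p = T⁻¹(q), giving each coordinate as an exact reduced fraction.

T1 = [1 0 0 0; 0 -12/13 5/13 0; 0 -5/13 -12/13 0; 0 0 0 1]
T2·T1 = [1 0 0 0; 0 56/65 33/65 0; 0 -33/65 56/65 0; 0 0 0 1]
det M = 1; M⁻¹ = [1 0 0 0; 0 56/65 -33/65 0; 0 33/65 56/65 0; 0 0 0 1]
M⁻¹ · (3/5, 369/130, -71/65)ᵀ = (3/5, 3, 1/2)ᵀ

p = (3/5, 3, 1/2)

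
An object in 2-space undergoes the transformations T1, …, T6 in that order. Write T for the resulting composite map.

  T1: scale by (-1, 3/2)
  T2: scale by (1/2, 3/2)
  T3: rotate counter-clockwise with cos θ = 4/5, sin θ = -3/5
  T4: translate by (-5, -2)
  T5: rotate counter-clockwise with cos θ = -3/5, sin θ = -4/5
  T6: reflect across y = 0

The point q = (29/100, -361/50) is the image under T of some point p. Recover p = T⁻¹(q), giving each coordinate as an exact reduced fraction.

T1 = [-1 0 0; 0 3/2 0; 0 0 1]
T2·T1 = [-1/2 0 0; 0 9/4 0; 0 0 1]
T3·…·T1 = [-2/5 27/20 0; 3/10 9/5 0; 0 0 1]
T4·…·T1 = [-2/5 27/20 -5; 3/10 9/5 -2; 0 0 1]
T5·…·T1 = [12/25 63/100 7/5; 7/50 -54/25 26/5; 0 0 1]
T6·…·T1 = [12/25 63/100 7/5; -7/50 54/25 -26/5; 0 0 1]
det M = 9/8; M⁻¹ = [48/25 -14/25 -28/5; 28/225 32/75 92/45; 0 0 1]
M⁻¹ · (29/100, -361/50)ᵀ = (-1, -1)ᵀ

p = (-1, -1)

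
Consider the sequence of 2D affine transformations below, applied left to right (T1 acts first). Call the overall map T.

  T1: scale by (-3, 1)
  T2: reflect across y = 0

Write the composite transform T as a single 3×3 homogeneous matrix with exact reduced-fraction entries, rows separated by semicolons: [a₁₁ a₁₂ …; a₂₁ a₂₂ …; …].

T1 = [-3 0 0; 0 1 0; 0 0 1]
T2·T1 = [-3 0 0; 0 -1 0; 0 0 1]

T = [-3 0 0; 0 -1 0; 0 0 1]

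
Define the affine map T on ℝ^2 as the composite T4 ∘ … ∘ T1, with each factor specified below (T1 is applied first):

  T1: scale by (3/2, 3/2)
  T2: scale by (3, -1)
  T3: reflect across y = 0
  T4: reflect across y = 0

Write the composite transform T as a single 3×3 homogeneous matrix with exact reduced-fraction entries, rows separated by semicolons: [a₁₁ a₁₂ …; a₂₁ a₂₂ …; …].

T1 = [3/2 0 0; 0 3/2 0; 0 0 1]
T2·T1 = [9/2 0 0; 0 -3/2 0; 0 0 1]
T3·…·T1 = [9/2 0 0; 0 3/2 0; 0 0 1]
T4·…·T1 = [9/2 0 0; 0 -3/2 0; 0 0 1]

T = [9/2 0 0; 0 -3/2 0; 0 0 1]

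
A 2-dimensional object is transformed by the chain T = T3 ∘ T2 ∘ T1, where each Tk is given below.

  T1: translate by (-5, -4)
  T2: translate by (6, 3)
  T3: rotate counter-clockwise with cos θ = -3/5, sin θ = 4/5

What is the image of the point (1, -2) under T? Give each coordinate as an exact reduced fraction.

T(p) = (6/5, 17/5)

T1 translate by (-5, -4): (1, -2) → (-4, -6)
T2 translate by (6, 3): (-4, -6) → (2, -3)
T3 rotate counter-clockwise with cos θ = -3/5, sin θ = 4/5: (2, -3) → (6/5, 17/5)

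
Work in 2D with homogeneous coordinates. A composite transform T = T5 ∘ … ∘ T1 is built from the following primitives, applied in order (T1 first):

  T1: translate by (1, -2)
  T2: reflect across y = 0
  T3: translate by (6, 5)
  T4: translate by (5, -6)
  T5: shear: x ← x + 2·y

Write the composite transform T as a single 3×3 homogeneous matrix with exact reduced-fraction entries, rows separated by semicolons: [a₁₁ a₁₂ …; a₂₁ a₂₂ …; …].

T1 = [1 0 1; 0 1 -2; 0 0 1]
T2·T1 = [1 0 1; 0 -1 2; 0 0 1]
T3·…·T1 = [1 0 7; 0 -1 7; 0 0 1]
T4·…·T1 = [1 0 12; 0 -1 1; 0 0 1]
T5·…·T1 = [1 -2 14; 0 -1 1; 0 0 1]

T = [1 -2 14; 0 -1 1; 0 0 1]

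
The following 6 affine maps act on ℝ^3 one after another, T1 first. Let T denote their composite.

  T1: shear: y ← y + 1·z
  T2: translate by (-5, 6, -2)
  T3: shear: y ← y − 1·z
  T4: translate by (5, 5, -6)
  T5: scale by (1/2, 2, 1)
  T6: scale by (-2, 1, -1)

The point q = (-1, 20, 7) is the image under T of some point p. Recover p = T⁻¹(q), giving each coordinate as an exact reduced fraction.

T1 = [1 0 0 0; 0 1 1 0; 0 0 1 0; 0 0 0 1]
T2·T1 = [1 0 0 -5; 0 1 1 6; 0 0 1 -2; 0 0 0 1]
T3·…·T1 = [1 0 0 -5; 0 1 0 8; 0 0 1 -2; 0 0 0 1]
T4·…·T1 = [1 0 0 0; 0 1 0 13; 0 0 1 -8; 0 0 0 1]
T5·…·T1 = [1/2 0 0 0; 0 2 0 26; 0 0 1 -8; 0 0 0 1]
T6·…·T1 = [-1 0 0 0; 0 2 0 26; 0 0 -1 8; 0 0 0 1]
det M = 2; M⁻¹ = [-1 0 0 0; 0 1/2 0 -13; 0 0 -1 8; 0 0 0 1]
M⁻¹ · (-1, 20, 7)ᵀ = (1, -3, 1)ᵀ

p = (1, -3, 1)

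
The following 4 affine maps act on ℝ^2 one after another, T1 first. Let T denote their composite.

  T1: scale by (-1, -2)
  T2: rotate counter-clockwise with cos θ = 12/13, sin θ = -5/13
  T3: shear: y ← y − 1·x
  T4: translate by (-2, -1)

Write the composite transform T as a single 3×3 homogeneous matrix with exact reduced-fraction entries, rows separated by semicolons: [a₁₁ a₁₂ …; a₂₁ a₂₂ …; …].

T = [-12/13 -10/13 -2; 17/13 -14/13 -1; 0 0 1]

T1 = [-1 0 0; 0 -2 0; 0 0 1]
T2·T1 = [-12/13 -10/13 0; 5/13 -24/13 0; 0 0 1]
T3·…·T1 = [-12/13 -10/13 0; 17/13 -14/13 0; 0 0 1]
T4·…·T1 = [-12/13 -10/13 -2; 17/13 -14/13 -1; 0 0 1]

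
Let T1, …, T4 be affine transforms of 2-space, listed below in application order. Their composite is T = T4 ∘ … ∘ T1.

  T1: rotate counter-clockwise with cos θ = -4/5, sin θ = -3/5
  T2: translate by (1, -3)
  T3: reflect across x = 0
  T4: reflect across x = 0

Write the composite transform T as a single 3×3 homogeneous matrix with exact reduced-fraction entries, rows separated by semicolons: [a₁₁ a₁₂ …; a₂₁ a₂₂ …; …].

T1 = [-4/5 3/5 0; -3/5 -4/5 0; 0 0 1]
T2·T1 = [-4/5 3/5 1; -3/5 -4/5 -3; 0 0 1]
T3·…·T1 = [4/5 -3/5 -1; -3/5 -4/5 -3; 0 0 1]
T4·…·T1 = [-4/5 3/5 1; -3/5 -4/5 -3; 0 0 1]

T = [-4/5 3/5 1; -3/5 -4/5 -3; 0 0 1]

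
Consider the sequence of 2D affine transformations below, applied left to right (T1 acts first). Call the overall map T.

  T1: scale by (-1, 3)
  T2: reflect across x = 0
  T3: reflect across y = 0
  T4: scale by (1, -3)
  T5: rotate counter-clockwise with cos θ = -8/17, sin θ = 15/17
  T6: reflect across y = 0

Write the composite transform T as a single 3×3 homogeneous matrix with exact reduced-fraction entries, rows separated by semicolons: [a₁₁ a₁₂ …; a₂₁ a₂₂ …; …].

T = [-8/17 -135/17 0; -15/17 72/17 0; 0 0 1]

T1 = [-1 0 0; 0 3 0; 0 0 1]
T2·T1 = [1 0 0; 0 3 0; 0 0 1]
T3·…·T1 = [1 0 0; 0 -3 0; 0 0 1]
T4·…·T1 = [1 0 0; 0 9 0; 0 0 1]
T5·…·T1 = [-8/17 -135/17 0; 15/17 -72/17 0; 0 0 1]
T6·…·T1 = [-8/17 -135/17 0; -15/17 72/17 0; 0 0 1]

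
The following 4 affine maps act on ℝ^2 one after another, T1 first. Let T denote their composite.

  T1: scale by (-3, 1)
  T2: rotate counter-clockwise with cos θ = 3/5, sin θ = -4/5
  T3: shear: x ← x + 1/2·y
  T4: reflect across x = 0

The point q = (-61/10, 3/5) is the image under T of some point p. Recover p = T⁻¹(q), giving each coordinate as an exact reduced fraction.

p = (-1, 5)

T1 = [-3 0 0; 0 1 0; 0 0 1]
T2·T1 = [-9/5 4/5 0; 12/5 3/5 0; 0 0 1]
T3·…·T1 = [-3/5 11/10 0; 12/5 3/5 0; 0 0 1]
T4·…·T1 = [3/5 -11/10 0; 12/5 3/5 0; 0 0 1]
det M = 3; M⁻¹ = [1/5 11/30 0; -4/5 1/5 0; 0 0 1]
M⁻¹ · (-61/10, 3/5)ᵀ = (-1, 5)ᵀ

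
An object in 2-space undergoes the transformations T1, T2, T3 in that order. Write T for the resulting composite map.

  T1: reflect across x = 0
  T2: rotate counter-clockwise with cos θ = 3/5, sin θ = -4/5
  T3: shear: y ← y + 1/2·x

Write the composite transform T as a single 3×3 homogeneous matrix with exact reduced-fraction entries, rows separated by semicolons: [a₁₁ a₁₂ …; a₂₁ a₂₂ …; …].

T = [-3/5 4/5 0; 1/2 1 0; 0 0 1]

T1 = [-1 0 0; 0 1 0; 0 0 1]
T2·T1 = [-3/5 4/5 0; 4/5 3/5 0; 0 0 1]
T3·…·T1 = [-3/5 4/5 0; 1/2 1 0; 0 0 1]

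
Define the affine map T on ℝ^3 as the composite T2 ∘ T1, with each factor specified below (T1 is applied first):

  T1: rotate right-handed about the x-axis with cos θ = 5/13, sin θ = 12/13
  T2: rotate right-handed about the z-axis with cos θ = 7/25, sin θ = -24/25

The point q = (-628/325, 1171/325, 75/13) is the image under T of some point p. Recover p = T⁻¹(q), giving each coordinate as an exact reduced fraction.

p = (-4, 5, 3)

T1 = [1 0 0 0; 0 5/13 -12/13 0; 0 12/13 5/13 0; 0 0 0 1]
T2·T1 = [7/25 24/65 -288/325 0; -24/25 7/65 -84/325 0; 0 12/13 5/13 0; 0 0 0 1]
det M = 1; M⁻¹ = [7/25 -24/25 0 0; 24/65 7/65 12/13 0; -288/325 -84/325 5/13 0; 0 0 0 1]
M⁻¹ · (-628/325, 1171/325, 75/13)ᵀ = (-4, 5, 3)ᵀ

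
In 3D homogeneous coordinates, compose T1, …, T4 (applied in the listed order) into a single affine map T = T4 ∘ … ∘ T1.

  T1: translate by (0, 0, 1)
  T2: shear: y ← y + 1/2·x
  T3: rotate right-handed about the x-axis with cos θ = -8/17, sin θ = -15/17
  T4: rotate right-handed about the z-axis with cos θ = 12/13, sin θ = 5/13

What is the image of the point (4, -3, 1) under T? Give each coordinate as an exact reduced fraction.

T(p) = (626/221, 796/221, -1/17)

T1 translate by (0, 0, 1): (4, -3, 1) → (4, -3, 2)
T2 shear: y ← y + 1/2·x: (4, -3, 2) → (4, -1, 2)
T3 rotate right-handed about the x-axis with cos θ = -8/17, sin θ = -15/17: (4, -1, 2) → (4, 38/17, -1/17)
T4 rotate right-handed about the z-axis with cos θ = 12/13, sin θ = 5/13: (4, 38/17, -1/17) → (626/221, 796/221, -1/17)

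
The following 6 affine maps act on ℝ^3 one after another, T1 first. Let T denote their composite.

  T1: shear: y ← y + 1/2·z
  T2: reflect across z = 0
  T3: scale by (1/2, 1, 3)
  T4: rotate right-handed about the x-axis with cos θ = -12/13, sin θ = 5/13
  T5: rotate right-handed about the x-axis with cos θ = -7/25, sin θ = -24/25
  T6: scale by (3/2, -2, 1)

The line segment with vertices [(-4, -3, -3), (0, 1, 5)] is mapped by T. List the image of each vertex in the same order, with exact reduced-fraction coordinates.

T1 shear: y ← y + 1/2·z: (-4, -3, -3) → (-4, -9/2, -3); (0, 1, 5) → (0, 7/2, 5)
T2 reflect across z = 0: (-4, -9/2, -3) → (-4, -9/2, 3); (0, 7/2, 5) → (0, 7/2, -5)
T3 scale by (1/2, 1, 3): (-4, -9/2, 3) → (-2, -9/2, 9); (0, 7/2, -5) → (0, 7/2, -15)
T4 rotate right-handed about the x-axis with cos θ = -12/13, sin θ = 5/13: (-2, -9/2, 9) → (-2, 9/13, -261/26); (0, 7/2, -15) → (0, 33/13, 395/26)
T5 rotate right-handed about the x-axis with cos θ = -7/25, sin θ = -24/25: (-2, 9/13, -261/26) → (-2, -639/65, 279/130); (0, 33/13, 395/26) → (0, 4509/325, -4349/650)
T6 scale by (3/2, -2, 1): (-2, -639/65, 279/130) → (-3, 1278/65, 279/130); (0, 4509/325, -4349/650) → (0, -9018/325, -4349/650)

image vertices: (-3, 1278/65, 279/130), (0, -9018/325, -4349/650)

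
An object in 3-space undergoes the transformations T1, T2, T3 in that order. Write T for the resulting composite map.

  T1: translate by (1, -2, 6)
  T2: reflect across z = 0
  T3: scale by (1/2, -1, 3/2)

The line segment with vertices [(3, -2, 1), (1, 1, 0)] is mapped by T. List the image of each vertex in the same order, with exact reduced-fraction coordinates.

image vertices: (2, 4, -21/2), (1, 1, -9)

T1 translate by (1, -2, 6): (3, -2, 1) → (4, -4, 7); (1, 1, 0) → (2, -1, 6)
T2 reflect across z = 0: (4, -4, 7) → (4, -4, -7); (2, -1, 6) → (2, -1, -6)
T3 scale by (1/2, -1, 3/2): (4, -4, -7) → (2, 4, -21/2); (2, -1, -6) → (1, 1, -9)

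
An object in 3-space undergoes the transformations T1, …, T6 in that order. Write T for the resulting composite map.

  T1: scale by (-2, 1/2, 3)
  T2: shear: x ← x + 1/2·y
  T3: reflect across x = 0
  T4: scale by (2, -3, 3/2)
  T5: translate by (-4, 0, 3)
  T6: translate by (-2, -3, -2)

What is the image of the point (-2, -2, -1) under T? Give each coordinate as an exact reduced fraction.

T1 scale by (-2, 1/2, 3): (-2, -2, -1) → (4, -1, -3)
T2 shear: x ← x + 1/2·y: (4, -1, -3) → (7/2, -1, -3)
T3 reflect across x = 0: (7/2, -1, -3) → (-7/2, -1, -3)
T4 scale by (2, -3, 3/2): (-7/2, -1, -3) → (-7, 3, -9/2)
T5 translate by (-4, 0, 3): (-7, 3, -9/2) → (-11, 3, -3/2)
T6 translate by (-2, -3, -2): (-11, 3, -3/2) → (-13, 0, -7/2)

T(p) = (-13, 0, -7/2)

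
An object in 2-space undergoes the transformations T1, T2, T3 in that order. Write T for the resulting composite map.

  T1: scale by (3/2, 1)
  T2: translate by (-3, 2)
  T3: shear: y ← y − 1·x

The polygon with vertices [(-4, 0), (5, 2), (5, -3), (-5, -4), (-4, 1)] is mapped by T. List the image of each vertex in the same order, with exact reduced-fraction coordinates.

image vertices: (-9, 11), (9/2, -1/2), (9/2, -11/2), (-21/2, 17/2), (-9, 12)

T1 scale by (3/2, 1): (-4, 0) → (-6, 0); (5, 2) → (15/2, 2); (5, -3) → (15/2, -3); (-5, -4) → (-15/2, -4); (-4, 1) → (-6, 1)
T2 translate by (-3, 2): (-6, 0) → (-9, 2); (15/2, 2) → (9/2, 4); (15/2, -3) → (9/2, -1); (-15/2, -4) → (-21/2, -2); (-6, 1) → (-9, 3)
T3 shear: y ← y − 1·x: (-9, 2) → (-9, 11); (9/2, 4) → (9/2, -1/2); (9/2, -1) → (9/2, -11/2); (-21/2, -2) → (-21/2, 17/2); (-9, 3) → (-9, 12)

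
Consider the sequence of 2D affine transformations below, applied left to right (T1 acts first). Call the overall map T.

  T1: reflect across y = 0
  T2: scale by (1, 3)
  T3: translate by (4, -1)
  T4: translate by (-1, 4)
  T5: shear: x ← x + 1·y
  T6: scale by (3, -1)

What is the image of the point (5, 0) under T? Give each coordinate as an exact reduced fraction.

T1 reflect across y = 0: (5, 0) → (5, 0)
T2 scale by (1, 3): (5, 0) → (5, 0)
T3 translate by (4, -1): (5, 0) → (9, -1)
T4 translate by (-1, 4): (9, -1) → (8, 3)
T5 shear: x ← x + 1·y: (8, 3) → (11, 3)
T6 scale by (3, -1): (11, 3) → (33, -3)

T(p) = (33, -3)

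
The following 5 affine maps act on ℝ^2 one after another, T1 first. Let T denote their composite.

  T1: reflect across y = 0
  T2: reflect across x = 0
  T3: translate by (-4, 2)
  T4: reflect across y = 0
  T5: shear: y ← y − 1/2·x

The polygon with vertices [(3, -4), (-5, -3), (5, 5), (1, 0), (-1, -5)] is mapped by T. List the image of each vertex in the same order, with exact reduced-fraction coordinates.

T1 reflect across y = 0: (3, -4) → (3, 4); (-5, -3) → (-5, 3); (5, 5) → (5, -5); (1, 0) → (1, 0); (-1, -5) → (-1, 5)
T2 reflect across x = 0: (3, 4) → (-3, 4); (-5, 3) → (5, 3); (5, -5) → (-5, -5); (1, 0) → (-1, 0); (-1, 5) → (1, 5)
T3 translate by (-4, 2): (-3, 4) → (-7, 6); (5, 3) → (1, 5); (-5, -5) → (-9, -3); (-1, 0) → (-5, 2); (1, 5) → (-3, 7)
T4 reflect across y = 0: (-7, 6) → (-7, -6); (1, 5) → (1, -5); (-9, -3) → (-9, 3); (-5, 2) → (-5, -2); (-3, 7) → (-3, -7)
T5 shear: y ← y − 1/2·x: (-7, -6) → (-7, -5/2); (1, -5) → (1, -11/2); (-9, 3) → (-9, 15/2); (-5, -2) → (-5, 1/2); (-3, -7) → (-3, -11/2)

image vertices: (-7, -5/2), (1, -11/2), (-9, 15/2), (-5, 1/2), (-3, -11/2)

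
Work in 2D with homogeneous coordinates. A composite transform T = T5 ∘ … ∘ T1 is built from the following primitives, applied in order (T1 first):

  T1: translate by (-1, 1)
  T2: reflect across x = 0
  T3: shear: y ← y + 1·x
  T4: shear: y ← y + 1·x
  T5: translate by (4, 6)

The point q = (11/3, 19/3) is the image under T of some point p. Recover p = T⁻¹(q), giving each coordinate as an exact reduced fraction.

T1 = [1 0 -1; 0 1 1; 0 0 1]
T2·T1 = [-1 0 1; 0 1 1; 0 0 1]
T3·…·T1 = [-1 0 1; -1 1 2; 0 0 1]
T4·…·T1 = [-1 0 1; -2 1 3; 0 0 1]
T5·…·T1 = [-1 0 5; -2 1 9; 0 0 1]
det M = -1; M⁻¹ = [-1 0 5; -2 1 1; 0 0 1]
M⁻¹ · (11/3, 19/3)ᵀ = (4/3, 0)ᵀ

p = (4/3, 0)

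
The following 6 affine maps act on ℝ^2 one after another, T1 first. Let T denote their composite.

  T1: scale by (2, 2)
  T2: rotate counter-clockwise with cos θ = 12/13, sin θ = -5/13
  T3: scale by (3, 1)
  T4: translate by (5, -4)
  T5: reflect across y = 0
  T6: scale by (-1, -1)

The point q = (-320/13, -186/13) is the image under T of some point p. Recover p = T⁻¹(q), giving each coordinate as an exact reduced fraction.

T1 = [2 0 0; 0 2 0; 0 0 1]
T2·T1 = [24/13 10/13 0; -10/13 24/13 0; 0 0 1]
T3·…·T1 = [72/13 30/13 0; -10/13 24/13 0; 0 0 1]
T4·…·T1 = [72/13 30/13 5; -10/13 24/13 -4; 0 0 1]
T5·…·T1 = [72/13 30/13 5; 10/13 -24/13 4; 0 0 1]
T6·…·T1 = [-72/13 -30/13 -5; -10/13 24/13 -4; 0 0 1]
det M = -12; M⁻¹ = [-2/13 -5/26 -20/13; -5/78 6/13 119/78; 0 0 1]
M⁻¹ · (-320/13, -186/13)ᵀ = (5, -7/2)ᵀ

p = (5, -7/2)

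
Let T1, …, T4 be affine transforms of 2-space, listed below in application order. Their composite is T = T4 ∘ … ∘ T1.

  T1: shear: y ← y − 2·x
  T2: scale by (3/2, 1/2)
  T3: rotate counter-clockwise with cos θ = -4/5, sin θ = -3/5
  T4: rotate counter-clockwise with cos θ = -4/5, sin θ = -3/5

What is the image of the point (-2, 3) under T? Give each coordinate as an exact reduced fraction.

T1 shear: y ← y − 2·x: (-2, 3) → (-2, 7)
T2 scale by (3/2, 1/2): (-2, 7) → (-3, 7/2)
T3 rotate counter-clockwise with cos θ = -4/5, sin θ = -3/5: (-3, 7/2) → (9/2, -1)
T4 rotate counter-clockwise with cos θ = -4/5, sin θ = -3/5: (9/2, -1) → (-21/5, -19/10)

T(p) = (-21/5, -19/10)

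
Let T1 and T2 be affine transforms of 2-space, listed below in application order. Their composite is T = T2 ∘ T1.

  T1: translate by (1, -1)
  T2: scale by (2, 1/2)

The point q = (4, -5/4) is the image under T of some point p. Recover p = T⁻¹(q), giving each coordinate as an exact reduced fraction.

T1 = [1 0 1; 0 1 -1; 0 0 1]
T2·T1 = [2 0 2; 0 1/2 -1/2; 0 0 1]
det M = 1; M⁻¹ = [1/2 0 -1; 0 2 1; 0 0 1]
M⁻¹ · (4, -5/4)ᵀ = (1, -3/2)ᵀ

p = (1, -3/2)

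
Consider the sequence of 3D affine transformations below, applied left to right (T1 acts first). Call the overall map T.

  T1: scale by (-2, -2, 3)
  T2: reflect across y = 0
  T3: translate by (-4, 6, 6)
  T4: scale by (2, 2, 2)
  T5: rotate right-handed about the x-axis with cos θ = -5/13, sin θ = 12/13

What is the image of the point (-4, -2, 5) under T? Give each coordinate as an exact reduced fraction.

T(p) = (8, -524/13, -162/13)

T1 scale by (-2, -2, 3): (-4, -2, 5) → (8, 4, 15)
T2 reflect across y = 0: (8, 4, 15) → (8, -4, 15)
T3 translate by (-4, 6, 6): (8, -4, 15) → (4, 2, 21)
T4 scale by (2, 2, 2): (4, 2, 21) → (8, 4, 42)
T5 rotate right-handed about the x-axis with cos θ = -5/13, sin θ = 12/13: (8, 4, 42) → (8, -524/13, -162/13)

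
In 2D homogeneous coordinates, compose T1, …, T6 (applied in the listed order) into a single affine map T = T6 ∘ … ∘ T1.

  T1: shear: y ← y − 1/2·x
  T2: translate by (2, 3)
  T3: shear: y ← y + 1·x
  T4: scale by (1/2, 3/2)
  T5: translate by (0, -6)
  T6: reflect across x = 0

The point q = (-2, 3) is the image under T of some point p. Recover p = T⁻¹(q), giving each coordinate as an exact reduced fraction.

T1 = [1 0 0; -1/2 1 0; 0 0 1]
T2·T1 = [1 0 2; -1/2 1 3; 0 0 1]
T3·…·T1 = [1 0 2; 1/2 1 5; 0 0 1]
T4·…·T1 = [1/2 0 1; 3/4 3/2 15/2; 0 0 1]
T5·…·T1 = [1/2 0 1; 3/4 3/2 3/2; 0 0 1]
T6·…·T1 = [-1/2 0 -1; 3/4 3/2 3/2; 0 0 1]
det M = -3/4; M⁻¹ = [-2 0 -2; 1 2/3 0; 0 0 1]
M⁻¹ · (-2, 3)ᵀ = (2, 0)ᵀ

p = (2, 0)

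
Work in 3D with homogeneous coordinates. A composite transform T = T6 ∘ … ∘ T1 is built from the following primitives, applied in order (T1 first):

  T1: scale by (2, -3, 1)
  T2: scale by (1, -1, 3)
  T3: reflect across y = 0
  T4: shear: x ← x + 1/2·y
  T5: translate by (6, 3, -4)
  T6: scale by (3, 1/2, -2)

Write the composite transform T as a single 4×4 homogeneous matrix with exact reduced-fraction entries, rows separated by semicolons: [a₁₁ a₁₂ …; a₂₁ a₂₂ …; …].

T = [6 -9/2 0 18; 0 -3/2 0 3/2; 0 0 -6 8; 0 0 0 1]

T1 = [2 0 0 0; 0 -3 0 0; 0 0 1 0; 0 0 0 1]
T2·T1 = [2 0 0 0; 0 3 0 0; 0 0 3 0; 0 0 0 1]
T3·…·T1 = [2 0 0 0; 0 -3 0 0; 0 0 3 0; 0 0 0 1]
T4·…·T1 = [2 -3/2 0 0; 0 -3 0 0; 0 0 3 0; 0 0 0 1]
T5·…·T1 = [2 -3/2 0 6; 0 -3 0 3; 0 0 3 -4; 0 0 0 1]
T6·…·T1 = [6 -9/2 0 18; 0 -3/2 0 3/2; 0 0 -6 8; 0 0 0 1]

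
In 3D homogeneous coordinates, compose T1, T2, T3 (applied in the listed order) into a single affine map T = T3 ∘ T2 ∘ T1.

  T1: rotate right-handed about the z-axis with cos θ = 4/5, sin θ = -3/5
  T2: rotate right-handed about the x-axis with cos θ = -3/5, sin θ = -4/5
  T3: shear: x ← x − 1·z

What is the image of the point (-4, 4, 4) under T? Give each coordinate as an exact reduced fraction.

T(p) = (152/25, -4/25, -172/25)

T1 rotate right-handed about the z-axis with cos θ = 4/5, sin θ = -3/5: (-4, 4, 4) → (-4/5, 28/5, 4)
T2 rotate right-handed about the x-axis with cos θ = -3/5, sin θ = -4/5: (-4/5, 28/5, 4) → (-4/5, -4/25, -172/25)
T3 shear: x ← x − 1·z: (-4/5, -4/25, -172/25) → (152/25, -4/25, -172/25)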